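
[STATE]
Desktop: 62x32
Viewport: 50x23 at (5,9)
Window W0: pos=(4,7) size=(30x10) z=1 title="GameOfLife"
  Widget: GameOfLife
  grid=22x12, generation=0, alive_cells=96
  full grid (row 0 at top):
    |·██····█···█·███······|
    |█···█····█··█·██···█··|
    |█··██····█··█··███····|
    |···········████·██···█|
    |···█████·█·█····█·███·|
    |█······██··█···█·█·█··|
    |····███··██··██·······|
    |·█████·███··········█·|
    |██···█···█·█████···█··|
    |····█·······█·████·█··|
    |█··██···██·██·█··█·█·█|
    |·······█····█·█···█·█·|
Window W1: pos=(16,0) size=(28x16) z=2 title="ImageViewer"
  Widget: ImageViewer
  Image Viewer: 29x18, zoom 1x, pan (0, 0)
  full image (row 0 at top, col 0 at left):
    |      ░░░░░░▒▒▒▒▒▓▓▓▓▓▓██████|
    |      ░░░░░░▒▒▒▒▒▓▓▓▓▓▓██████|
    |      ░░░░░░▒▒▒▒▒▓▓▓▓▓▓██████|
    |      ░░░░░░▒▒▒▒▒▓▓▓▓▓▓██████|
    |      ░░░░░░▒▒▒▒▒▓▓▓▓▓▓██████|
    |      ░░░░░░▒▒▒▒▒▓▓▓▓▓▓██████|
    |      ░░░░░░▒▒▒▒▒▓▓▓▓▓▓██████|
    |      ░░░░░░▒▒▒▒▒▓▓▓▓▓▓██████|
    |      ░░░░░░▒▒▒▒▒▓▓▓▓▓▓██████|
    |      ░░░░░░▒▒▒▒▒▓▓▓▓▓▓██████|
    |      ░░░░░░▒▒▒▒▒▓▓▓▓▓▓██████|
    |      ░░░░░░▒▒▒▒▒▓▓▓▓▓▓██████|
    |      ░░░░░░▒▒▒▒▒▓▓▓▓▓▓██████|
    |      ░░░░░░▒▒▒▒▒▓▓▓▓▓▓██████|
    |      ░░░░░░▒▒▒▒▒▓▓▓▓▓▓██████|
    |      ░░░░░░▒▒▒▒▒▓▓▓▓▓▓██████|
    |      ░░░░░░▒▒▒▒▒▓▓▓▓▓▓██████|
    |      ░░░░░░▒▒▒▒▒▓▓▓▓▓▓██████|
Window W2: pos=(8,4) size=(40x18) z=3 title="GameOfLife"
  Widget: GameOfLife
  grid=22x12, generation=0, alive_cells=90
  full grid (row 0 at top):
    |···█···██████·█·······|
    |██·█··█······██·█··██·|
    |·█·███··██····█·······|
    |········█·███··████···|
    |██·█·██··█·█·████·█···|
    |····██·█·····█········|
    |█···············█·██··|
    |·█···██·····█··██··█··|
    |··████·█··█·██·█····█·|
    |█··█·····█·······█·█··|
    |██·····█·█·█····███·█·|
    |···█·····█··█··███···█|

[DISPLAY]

───┃██·█··█······██·█··██·                ┃       
Gen┃·█·███··██····█·······                ┃       
···┃········█·███··████···                ┃       
···┃██·█·██··█·█·████·█···                ┃       
█··┃····██·█·····█········                ┃       
···┃█···············█·██··                ┃       
·██┃·█···██·····█··██··█··                ┃       
━━━┃··████·█··█·██·█····█·                ┃       
   ┃█··█·····█·······█·█··                ┃       
   ┃██·····█·█·█····███·█·                ┃       
   ┃···█·····█··█··███···█                ┃       
   ┃                                      ┃       
   ┗━━━━━━━━━━━━━━━━━━━━━━━━━━━━━━━━━━━━━━┛       
                                                  
                                                  
                                                  
                                                  
                                                  
                                                  
                                                  
                                                  
                                                  
                                                  


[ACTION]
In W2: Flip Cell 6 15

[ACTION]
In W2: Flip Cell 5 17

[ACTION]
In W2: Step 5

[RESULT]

───┃█·····████···█····█···                ┃       
Gen┃········██····█····█··                ┃       
···┃██·██···█·····█·█·····                ┃       
···┃···██··█····█·█·███···                ┃       
█··┃··█····██··█····██····                ┃       
···┃·█····█·█···█···█·██··                ┃       
·██┃·····█·█·····██·█·····                ┃       
━━━┃██··███········█······                ┃       
   ┃···███·········█·█··██                ┃       
   ┃█···██··█······█·█··██                ┃       
   ┃·█·█·····█······█·····                ┃       
   ┃                                      ┃       
   ┗━━━━━━━━━━━━━━━━━━━━━━━━━━━━━━━━━━━━━━┛       
                                                  
                                                  
                                                  
                                                  
                                                  
                                                  
                                                  
                                                  
                                                  
                                                  


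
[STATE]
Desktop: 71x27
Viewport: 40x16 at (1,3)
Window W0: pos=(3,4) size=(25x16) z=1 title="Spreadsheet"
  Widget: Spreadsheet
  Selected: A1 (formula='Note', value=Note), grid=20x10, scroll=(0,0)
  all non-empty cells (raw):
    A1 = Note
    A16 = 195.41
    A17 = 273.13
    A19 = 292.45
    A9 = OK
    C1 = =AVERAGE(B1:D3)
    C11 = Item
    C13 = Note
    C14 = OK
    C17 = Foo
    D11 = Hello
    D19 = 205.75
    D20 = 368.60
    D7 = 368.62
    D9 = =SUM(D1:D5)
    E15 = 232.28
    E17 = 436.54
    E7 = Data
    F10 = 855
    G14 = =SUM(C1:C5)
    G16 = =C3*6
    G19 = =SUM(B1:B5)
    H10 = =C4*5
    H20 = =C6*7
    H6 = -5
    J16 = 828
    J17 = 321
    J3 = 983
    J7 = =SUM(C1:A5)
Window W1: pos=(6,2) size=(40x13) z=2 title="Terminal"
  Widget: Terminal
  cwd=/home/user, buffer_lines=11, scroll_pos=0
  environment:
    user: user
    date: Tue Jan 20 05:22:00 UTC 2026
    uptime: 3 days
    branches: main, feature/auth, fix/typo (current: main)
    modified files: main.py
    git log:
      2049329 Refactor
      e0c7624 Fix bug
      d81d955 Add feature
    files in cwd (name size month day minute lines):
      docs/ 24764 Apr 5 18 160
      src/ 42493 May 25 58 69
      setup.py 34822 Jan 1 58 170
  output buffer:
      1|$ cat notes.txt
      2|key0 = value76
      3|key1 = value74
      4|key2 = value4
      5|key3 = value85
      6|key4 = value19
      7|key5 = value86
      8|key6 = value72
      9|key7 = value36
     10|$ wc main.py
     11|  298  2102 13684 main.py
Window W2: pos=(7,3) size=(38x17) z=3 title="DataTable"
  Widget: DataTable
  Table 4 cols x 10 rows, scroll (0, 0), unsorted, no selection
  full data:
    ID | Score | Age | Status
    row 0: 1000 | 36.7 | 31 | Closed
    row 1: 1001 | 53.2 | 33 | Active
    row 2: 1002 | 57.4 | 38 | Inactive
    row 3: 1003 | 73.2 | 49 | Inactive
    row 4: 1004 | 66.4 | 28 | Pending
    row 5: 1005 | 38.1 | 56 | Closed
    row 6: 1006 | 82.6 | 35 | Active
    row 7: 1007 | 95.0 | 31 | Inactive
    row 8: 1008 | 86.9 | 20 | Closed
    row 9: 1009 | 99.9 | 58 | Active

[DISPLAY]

     ┃┏━━━━━━━━━━━━━━━━━━━━━━━━━━━━━━━━━
  ┏━━┠┃ DataTable                       
  ┃ S┃┠─────────────────────────────────
  ┠──┃┃ID  │Score│Age│Status            
  ┃A1┃┃────┼─────┼───┼────────          
  ┃  ┃┃1000│36.7 │31 │Closed            
  ┃--┃┃1001│53.2 │33 │Active            
  ┃  ┃┃1002│57.4 │38 │Inactive          
  ┃  ┃┃1003│73.2 │49 │Inactive          
  ┃  ┃┃1004│66.4 │28 │Pending           
  ┃  ┃┃1005│38.1 │56 │Closed            
  ┃  ┗┃1006│82.6 │35 │Active            
  ┃  6┃1007│95.0 │31 │Inactive          
  ┃  7┃1008│86.9 │20 │Closed            
  ┃  8┃1009│99.9 │58 │Active            
  ┃  9┃                                 


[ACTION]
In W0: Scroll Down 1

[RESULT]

     ┃┏━━━━━━━━━━━━━━━━━━━━━━━━━━━━━━━━━
  ┏━━┠┃ DataTable                       
  ┃ S┃┠─────────────────────────────────
  ┠──┃┃ID  │Score│Age│Status            
  ┃A1┃┃────┼─────┼───┼────────          
  ┃  ┃┃1000│36.7 │31 │Closed            
  ┃--┃┃1001│53.2 │33 │Active            
  ┃  ┃┃1002│57.4 │38 │Inactive          
  ┃  ┃┃1003│73.2 │49 │Inactive          
  ┃  ┃┃1004│66.4 │28 │Pending           
  ┃  ┃┃1005│38.1 │56 │Closed            
  ┃  ┗┃1006│82.6 │35 │Active            
  ┃  7┃1007│95.0 │31 │Inactive          
  ┃  8┃1008│86.9 │20 │Closed            
  ┃  9┃1009│99.9 │58 │Active            
  ┃ 10┃                                 


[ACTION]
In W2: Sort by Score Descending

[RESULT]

     ┃┏━━━━━━━━━━━━━━━━━━━━━━━━━━━━━━━━━
  ┏━━┠┃ DataTable                       
  ┃ S┃┠─────────────────────────────────
  ┠──┃┃ID  │Scor▼│Age│Status            
  ┃A1┃┃────┼─────┼───┼────────          
  ┃  ┃┃1009│99.9 │58 │Active            
  ┃--┃┃1007│95.0 │31 │Inactive          
  ┃  ┃┃1008│86.9 │20 │Closed            
  ┃  ┃┃1006│82.6 │35 │Active            
  ┃  ┃┃1003│73.2 │49 │Inactive          
  ┃  ┃┃1004│66.4 │28 │Pending           
  ┃  ┗┃1002│57.4 │38 │Inactive          
  ┃  7┃1001│53.2 │33 │Active            
  ┃  8┃1005│38.1 │56 │Closed            
  ┃  9┃1000│36.7 │31 │Closed            
  ┃ 10┃                                 


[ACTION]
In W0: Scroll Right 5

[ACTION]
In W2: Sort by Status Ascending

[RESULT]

     ┃┏━━━━━━━━━━━━━━━━━━━━━━━━━━━━━━━━━
  ┏━━┠┃ DataTable                       
  ┃ S┃┠─────────────────────────────────
  ┠──┃┃ID  │Score│Age│Status ▲          
  ┃A1┃┃────┼─────┼───┼────────          
  ┃  ┃┃1009│99.9 │58 │Active            
  ┃--┃┃1006│82.6 │35 │Active            
  ┃  ┃┃1001│53.2 │33 │Active            
  ┃  ┃┃1008│86.9 │20 │Closed            
  ┃  ┃┃1005│38.1 │56 │Closed            
  ┃  ┃┃1000│36.7 │31 │Closed            
  ┃  ┗┃1007│95.0 │31 │Inactive          
  ┃  7┃1003│73.2 │49 │Inactive          
  ┃  8┃1002│57.4 │38 │Inactive          
  ┃  9┃1004│66.4 │28 │Pending           
  ┃ 10┃                                 


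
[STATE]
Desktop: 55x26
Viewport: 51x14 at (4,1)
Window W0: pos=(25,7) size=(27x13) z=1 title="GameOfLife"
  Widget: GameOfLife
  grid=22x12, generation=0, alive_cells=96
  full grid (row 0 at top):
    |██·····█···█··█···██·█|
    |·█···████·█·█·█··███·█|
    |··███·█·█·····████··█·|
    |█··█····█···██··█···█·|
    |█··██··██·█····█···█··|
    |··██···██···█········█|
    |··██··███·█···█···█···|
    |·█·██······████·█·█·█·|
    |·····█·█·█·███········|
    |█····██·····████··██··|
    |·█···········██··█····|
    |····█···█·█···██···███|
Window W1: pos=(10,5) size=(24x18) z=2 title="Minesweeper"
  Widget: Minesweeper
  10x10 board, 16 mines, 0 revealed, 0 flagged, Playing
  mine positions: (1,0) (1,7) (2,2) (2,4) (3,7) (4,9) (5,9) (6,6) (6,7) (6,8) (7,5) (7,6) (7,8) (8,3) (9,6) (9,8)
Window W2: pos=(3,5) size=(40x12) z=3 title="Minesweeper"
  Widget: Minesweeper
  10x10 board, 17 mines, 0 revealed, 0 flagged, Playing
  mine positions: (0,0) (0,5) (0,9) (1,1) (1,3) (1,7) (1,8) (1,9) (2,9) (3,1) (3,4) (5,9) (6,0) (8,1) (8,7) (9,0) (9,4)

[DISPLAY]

                                                   
                                                   
                                                   
                                                   
━━━━━━━━━━━━━━━━━━━━━━━━━━━━━━━━━━━━━━┓            
 Minesweeper                          ┃            
──────────────────────────────────────┨━━━━━━━━┓   
■■■■■■■■■■                            ┃        ┃   
■■■■■■■■■■                            ┃────────┨   
■■■■■■■■■■                            ┃        ┃   
■■■■■■■■■■                            ┃█··█·   ┃   
■■■■■■■■■■                            ┃···█·   ┃   
■■■■■■■■■■                            ┃··█··   ┃   
■■■■■■■■■■                            ┃····█   ┃   


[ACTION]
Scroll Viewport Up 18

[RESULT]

                                                   
                                                   
                                                   
                                                   
                                                   
━━━━━━━━━━━━━━━━━━━━━━━━━━━━━━━━━━━━━━┓            
 Minesweeper                          ┃            
──────────────────────────────────────┨━━━━━━━━┓   
■■■■■■■■■■                            ┃        ┃   
■■■■■■■■■■                            ┃────────┨   
■■■■■■■■■■                            ┃        ┃   
■■■■■■■■■■                            ┃█··█·   ┃   
■■■■■■■■■■                            ┃···█·   ┃   
■■■■■■■■■■                            ┃··█··   ┃   


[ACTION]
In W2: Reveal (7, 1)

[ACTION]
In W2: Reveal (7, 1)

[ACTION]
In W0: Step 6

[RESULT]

                                                   
                                                   
                                                   
                                                   
                                                   
━━━━━━━━━━━━━━━━━━━━━━━━━━━━━━━━━━━━━━┓            
 Minesweeper                          ┃            
──────────────────────────────────────┨━━━━━━━━┓   
■■■■■■■■■■                            ┃        ┃   
■■■■■■■■■■                            ┃────────┨   
■■■■■■■■■■                            ┃        ┃   
■■■■■■■■■■                            ┃··█··   ┃   
■■■■■■■■■■                            ┃·█·█·   ┃   
■■■■■■■■■■                            ┃··█··   ┃   


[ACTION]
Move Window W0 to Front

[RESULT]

                                                   
                                                   
                                                   
                                                   
                                                   
━━━━━━━━━━━━━━━━━━━━━━━━━━━━━━━━━━━━━━┓            
 Minesweeper                          ┃            
─────────────────────┏━━━━━━━━━━━━━━━━━━━━━━━━━┓   
■■■■■■■■■■           ┃ GameOfLife              ┃   
■■■■■■■■■■           ┠─────────────────────────┨   
■■■■■■■■■■           ┃Gen: 6                   ┃   
■■■■■■■■■■           ┃·····█···███···█···█··   ┃   
■■■■■■■■■■           ┃···············██·█·█·   ┃   
■■■■■■■■■■           ┃······█········█···█··   ┃   


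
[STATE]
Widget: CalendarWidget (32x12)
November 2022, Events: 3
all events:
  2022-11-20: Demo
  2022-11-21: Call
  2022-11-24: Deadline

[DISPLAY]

         November 2022          
Mo Tu We Th Fr Sa Su            
    1  2  3  4  5  6            
 7  8  9 10 11 12 13            
14 15 16 17 18 19 20*           
21* 22 23 24* 25 26 27          
28 29 30                        
                                
                                
                                
                                
                                


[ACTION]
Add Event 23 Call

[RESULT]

         November 2022          
Mo Tu We Th Fr Sa Su            
    1  2  3  4  5  6            
 7  8  9 10 11 12 13            
14 15 16 17 18 19 20*           
21* 22 23* 24* 25 26 27         
28 29 30                        
                                
                                
                                
                                
                                


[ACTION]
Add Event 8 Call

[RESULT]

         November 2022          
Mo Tu We Th Fr Sa Su            
    1  2  3  4  5  6            
 7  8*  9 10 11 12 13           
14 15 16 17 18 19 20*           
21* 22 23* 24* 25 26 27         
28 29 30                        
                                
                                
                                
                                
                                


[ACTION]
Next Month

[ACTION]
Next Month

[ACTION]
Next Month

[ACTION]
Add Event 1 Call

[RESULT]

         February 2023          
Mo Tu We Th Fr Sa Su            
       1*  2  3  4  5           
 6  7  8  9 10 11 12            
13 14 15 16 17 18 19            
20 21 22 23 24 25 26            
27 28                           
                                
                                
                                
                                
                                


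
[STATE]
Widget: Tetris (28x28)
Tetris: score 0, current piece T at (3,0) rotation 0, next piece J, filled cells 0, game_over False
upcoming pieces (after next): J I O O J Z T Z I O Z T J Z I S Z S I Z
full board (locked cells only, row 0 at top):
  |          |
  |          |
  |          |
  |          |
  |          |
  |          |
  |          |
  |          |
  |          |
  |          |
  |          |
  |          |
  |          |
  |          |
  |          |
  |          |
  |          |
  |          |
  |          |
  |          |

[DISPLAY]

    ▒     │Next:            
   ▒▒▒    │█                
          │███              
          │                 
          │                 
          │                 
          │Score:           
          │0                
          │                 
          │                 
          │                 
          │                 
          │                 
          │                 
          │                 
          │                 
          │                 
          │                 
          │                 
          │                 
          │                 
          │                 
          │                 
          │                 
          │                 
          │                 
          │                 
          │                 


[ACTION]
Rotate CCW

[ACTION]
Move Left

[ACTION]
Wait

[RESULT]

          │Next:            
   ▒      │█                
  ▒▒      │███              
   ▒      │                 
          │                 
          │                 
          │Score:           
          │0                
          │                 
          │                 
          │                 
          │                 
          │                 
          │                 
          │                 
          │                 
          │                 
          │                 
          │                 
          │                 
          │                 
          │                 
          │                 
          │                 
          │                 
          │                 
          │                 
          │                 


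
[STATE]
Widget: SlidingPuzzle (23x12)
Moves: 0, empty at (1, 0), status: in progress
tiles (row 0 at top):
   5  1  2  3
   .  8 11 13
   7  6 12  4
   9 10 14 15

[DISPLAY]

┌────┬────┬────┬────┐  
│  5 │  1 │  2 │  3 │  
├────┼────┼────┼────┤  
│    │  8 │ 11 │ 13 │  
├────┼────┼────┼────┤  
│  7 │  6 │ 12 │  4 │  
├────┼────┼────┼────┤  
│  9 │ 10 │ 14 │ 15 │  
└────┴────┴────┴────┘  
Moves: 0               
                       
                       


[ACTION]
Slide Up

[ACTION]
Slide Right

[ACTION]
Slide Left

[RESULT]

┌────┬────┬────┬────┐  
│  5 │  1 │  2 │  3 │  
├────┼────┼────┼────┤  
│  7 │  8 │ 11 │ 13 │  
├────┼────┼────┼────┤  
│  6 │    │ 12 │  4 │  
├────┼────┼────┼────┤  
│  9 │ 10 │ 14 │ 15 │  
└────┴────┴────┴────┘  
Moves: 2               
                       
                       


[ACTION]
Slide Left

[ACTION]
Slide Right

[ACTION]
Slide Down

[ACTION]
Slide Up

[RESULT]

┌────┬────┬────┬────┐  
│  5 │  1 │  2 │  3 │  
├────┼────┼────┼────┤  
│  7 │  8 │ 11 │ 13 │  
├────┼────┼────┼────┤  
│  6 │    │ 12 │  4 │  
├────┼────┼────┼────┤  
│  9 │ 10 │ 14 │ 15 │  
└────┴────┴────┴────┘  
Moves: 6               
                       
                       


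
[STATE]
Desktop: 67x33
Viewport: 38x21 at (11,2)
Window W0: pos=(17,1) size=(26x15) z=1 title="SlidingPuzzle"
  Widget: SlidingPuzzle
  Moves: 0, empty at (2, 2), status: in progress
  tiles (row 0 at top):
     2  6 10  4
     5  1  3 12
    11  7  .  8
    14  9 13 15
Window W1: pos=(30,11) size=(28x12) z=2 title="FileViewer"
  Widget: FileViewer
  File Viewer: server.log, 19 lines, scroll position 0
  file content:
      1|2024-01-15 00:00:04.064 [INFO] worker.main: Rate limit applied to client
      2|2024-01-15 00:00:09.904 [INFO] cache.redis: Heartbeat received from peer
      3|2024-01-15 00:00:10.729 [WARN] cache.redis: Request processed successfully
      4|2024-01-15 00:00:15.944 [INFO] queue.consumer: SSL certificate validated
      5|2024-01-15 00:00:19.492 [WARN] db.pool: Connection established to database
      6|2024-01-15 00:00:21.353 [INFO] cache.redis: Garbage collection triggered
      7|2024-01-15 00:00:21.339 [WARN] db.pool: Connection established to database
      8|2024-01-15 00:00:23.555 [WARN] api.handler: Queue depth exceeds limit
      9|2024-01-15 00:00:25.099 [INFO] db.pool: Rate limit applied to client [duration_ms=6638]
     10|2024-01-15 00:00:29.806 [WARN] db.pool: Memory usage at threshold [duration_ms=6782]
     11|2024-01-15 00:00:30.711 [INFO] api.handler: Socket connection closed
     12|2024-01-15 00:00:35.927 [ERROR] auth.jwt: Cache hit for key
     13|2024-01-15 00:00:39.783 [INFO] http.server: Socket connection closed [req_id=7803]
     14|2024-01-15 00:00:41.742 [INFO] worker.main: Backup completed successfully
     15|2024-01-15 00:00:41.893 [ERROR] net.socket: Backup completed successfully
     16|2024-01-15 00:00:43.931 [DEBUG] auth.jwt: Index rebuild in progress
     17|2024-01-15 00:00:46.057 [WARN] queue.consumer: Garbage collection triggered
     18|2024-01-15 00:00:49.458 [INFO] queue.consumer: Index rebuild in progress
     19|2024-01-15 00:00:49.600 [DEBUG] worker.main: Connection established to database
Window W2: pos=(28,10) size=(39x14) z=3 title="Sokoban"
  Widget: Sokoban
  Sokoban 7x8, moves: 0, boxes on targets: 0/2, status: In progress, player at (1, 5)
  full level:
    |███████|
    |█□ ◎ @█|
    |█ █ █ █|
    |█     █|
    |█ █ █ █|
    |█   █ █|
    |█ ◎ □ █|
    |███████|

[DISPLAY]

      ┃ SlidingPuzzle          ┃      
      ┠────────────────────────┨      
      ┃┌────┬────┬────┬────┐   ┃      
      ┃│  2 │  6 │ 10 │  4 │   ┃      
      ┃├────┼────┼────┼────┤   ┃      
      ┃│  5 │  1 │  3 │ 12 │   ┃      
      ┃├────┼────┼────┼────┤   ┃      
      ┃│ 11 │  7 │    │  8 │   ┃      
      ┃├────┼────┏━━━━━━━━━━━━━━━━━━━━
      ┃│ 14 │  9 ┃ Sokoban            
      ┃└────┴────┠────────────────────
      ┃Moves: 0  ┃███████             
      ┃          ┃█□ ◎ @█             
      ┗━━━━━━━━━━┃█ █ █ █             
                 ┃█     █             
                 ┃█ █ █ █             
                 ┃█   █ █             
                 ┃█ ◎ □ █             
                 ┃███████             
                 ┃Moves: 0  0/2       
                 ┃                    


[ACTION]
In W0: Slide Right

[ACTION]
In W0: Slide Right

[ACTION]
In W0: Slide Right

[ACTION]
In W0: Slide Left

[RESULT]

      ┃ SlidingPuzzle          ┃      
      ┠────────────────────────┨      
      ┃┌────┬────┬────┬────┐   ┃      
      ┃│  2 │  6 │ 10 │  4 │   ┃      
      ┃├────┼────┼────┼────┤   ┃      
      ┃│  5 │  1 │  3 │ 12 │   ┃      
      ┃├────┼────┼────┼────┤   ┃      
      ┃│ 11 │    │  7 │  8 │   ┃      
      ┃├────┼────┏━━━━━━━━━━━━━━━━━━━━
      ┃│ 14 │  9 ┃ Sokoban            
      ┃└────┴────┠────────────────────
      ┃Moves: 3  ┃███████             
      ┃          ┃█□ ◎ @█             
      ┗━━━━━━━━━━┃█ █ █ █             
                 ┃█     █             
                 ┃█ █ █ █             
                 ┃█   █ █             
                 ┃█ ◎ □ █             
                 ┃███████             
                 ┃Moves: 0  0/2       
                 ┃                    


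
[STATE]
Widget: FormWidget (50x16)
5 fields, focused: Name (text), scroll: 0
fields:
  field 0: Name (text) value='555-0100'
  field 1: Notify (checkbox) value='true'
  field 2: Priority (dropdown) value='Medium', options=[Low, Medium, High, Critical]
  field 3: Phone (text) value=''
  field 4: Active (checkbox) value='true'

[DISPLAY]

> Name:       [555-0100                          ]
  Notify:     [x]                                 
  Priority:   [Medium                           ▼]
  Phone:      [                                  ]
  Active:     [x]                                 
                                                  
                                                  
                                                  
                                                  
                                                  
                                                  
                                                  
                                                  
                                                  
                                                  
                                                  


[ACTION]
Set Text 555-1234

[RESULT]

> Name:       [555-1234                          ]
  Notify:     [x]                                 
  Priority:   [Medium                           ▼]
  Phone:      [                                  ]
  Active:     [x]                                 
                                                  
                                                  
                                                  
                                                  
                                                  
                                                  
                                                  
                                                  
                                                  
                                                  
                                                  


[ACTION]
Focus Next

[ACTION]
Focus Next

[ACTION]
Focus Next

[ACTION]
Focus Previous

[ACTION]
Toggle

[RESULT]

  Name:       [555-1234                          ]
  Notify:     [x]                                 
> Priority:   [Medium                           ▼]
  Phone:      [                                  ]
  Active:     [x]                                 
                                                  
                                                  
                                                  
                                                  
                                                  
                                                  
                                                  
                                                  
                                                  
                                                  
                                                  


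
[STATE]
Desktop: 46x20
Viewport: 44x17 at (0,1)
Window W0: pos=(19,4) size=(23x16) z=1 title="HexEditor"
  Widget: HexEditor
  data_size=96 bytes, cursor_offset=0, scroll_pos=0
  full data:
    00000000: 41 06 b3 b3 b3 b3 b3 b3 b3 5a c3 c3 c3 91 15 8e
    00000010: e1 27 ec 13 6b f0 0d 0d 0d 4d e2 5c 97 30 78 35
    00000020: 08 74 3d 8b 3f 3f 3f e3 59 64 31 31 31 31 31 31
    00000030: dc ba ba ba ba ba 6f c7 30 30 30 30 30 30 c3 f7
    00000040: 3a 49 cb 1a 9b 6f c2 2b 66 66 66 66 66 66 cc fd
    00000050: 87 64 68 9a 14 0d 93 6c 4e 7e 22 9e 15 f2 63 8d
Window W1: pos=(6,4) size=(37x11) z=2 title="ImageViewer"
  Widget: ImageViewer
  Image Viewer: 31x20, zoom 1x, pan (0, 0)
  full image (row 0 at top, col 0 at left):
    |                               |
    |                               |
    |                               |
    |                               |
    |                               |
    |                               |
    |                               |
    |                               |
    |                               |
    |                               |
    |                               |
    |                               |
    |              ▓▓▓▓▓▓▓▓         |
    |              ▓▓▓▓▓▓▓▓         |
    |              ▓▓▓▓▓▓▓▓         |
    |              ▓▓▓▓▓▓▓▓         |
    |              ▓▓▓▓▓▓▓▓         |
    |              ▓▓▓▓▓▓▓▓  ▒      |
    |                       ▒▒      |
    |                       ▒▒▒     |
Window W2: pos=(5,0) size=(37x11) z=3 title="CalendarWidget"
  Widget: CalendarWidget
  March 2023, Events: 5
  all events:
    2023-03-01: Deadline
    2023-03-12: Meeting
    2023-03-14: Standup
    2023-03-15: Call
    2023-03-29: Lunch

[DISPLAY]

     ┃ CalendarWidget                    ┃  
     ┠───────────────────────────────────┨  
     ┃             March 2023            ┃  
     ┃Mo Tu We Th Fr Sa Su               ┃┓ 
     ┃       1*  2  3  4  5              ┃┃ 
     ┃ 6  7  8  9 10 11 12*              ┃┨ 
     ┃13 14* 15* 16 17 18 19             ┃┃ 
     ┃20 21 22 23 24 25 26               ┃┃ 
     ┃27 28 29* 30 31                    ┃┃ 
     ┗━━━━━━━━━━━━━━━━━━━━━━━━━━━━━━━━━━━┛┃ 
      ┃                                   ┃ 
      ┃                                   ┃ 
      ┃                                   ┃ 
      ┗━━━━━━━━━━━━━━━━━━━━━━━━━━━━━━━━━━━┛ 
                   ┃                     ┃  
                   ┃                     ┃  
                   ┃                     ┃  


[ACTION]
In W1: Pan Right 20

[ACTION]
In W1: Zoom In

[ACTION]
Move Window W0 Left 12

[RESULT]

     ┃ CalendarWidget                    ┃  
     ┠───────────────────────────────────┨  
     ┃             March 2023            ┃  
     ┃Mo Tu We Th Fr Sa Su               ┃┓ 
     ┃       1*  2  3  4  5              ┃┃ 
     ┃ 6  7  8  9 10 11 12*              ┃┨ 
     ┃13 14* 15* 16 17 18 19             ┃┃ 
     ┃20 21 22 23 24 25 26               ┃┃ 
     ┃27 28 29* 30 31                    ┃┃ 
     ┗━━━━━━━━━━━━━━━━━━━━━━━━━━━━━━━━━━━┛┃ 
      ┃                                   ┃ 
      ┃                                   ┃ 
      ┃                                   ┃ 
      ┗━━━━━━━━━━━━━━━━━━━━━━━━━━━━━━━━━━━┛ 
       ┃                     ┃              
       ┃                     ┃              
       ┃                     ┃              


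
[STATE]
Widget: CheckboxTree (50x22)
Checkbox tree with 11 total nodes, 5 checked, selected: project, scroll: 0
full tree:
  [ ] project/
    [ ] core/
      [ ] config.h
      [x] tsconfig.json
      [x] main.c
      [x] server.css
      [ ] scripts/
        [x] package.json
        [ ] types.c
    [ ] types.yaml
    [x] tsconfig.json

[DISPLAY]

>[-] project/                                     
   [-] core/                                      
     [ ] config.h                                 
     [x] tsconfig.json                            
     [x] main.c                                   
     [x] server.css                               
     [-] scripts/                                 
       [x] package.json                           
       [ ] types.c                                
   [ ] types.yaml                                 
   [x] tsconfig.json                              
                                                  
                                                  
                                                  
                                                  
                                                  
                                                  
                                                  
                                                  
                                                  
                                                  
                                                  


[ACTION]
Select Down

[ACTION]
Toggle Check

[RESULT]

 [-] project/                                     
>  [x] core/                                      
     [x] config.h                                 
     [x] tsconfig.json                            
     [x] main.c                                   
     [x] server.css                               
     [x] scripts/                                 
       [x] package.json                           
       [x] types.c                                
   [ ] types.yaml                                 
   [x] tsconfig.json                              
                                                  
                                                  
                                                  
                                                  
                                                  
                                                  
                                                  
                                                  
                                                  
                                                  
                                                  


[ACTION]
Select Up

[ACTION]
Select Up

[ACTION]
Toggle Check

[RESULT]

>[x] project/                                     
   [x] core/                                      
     [x] config.h                                 
     [x] tsconfig.json                            
     [x] main.c                                   
     [x] server.css                               
     [x] scripts/                                 
       [x] package.json                           
       [x] types.c                                
   [x] types.yaml                                 
   [x] tsconfig.json                              
                                                  
                                                  
                                                  
                                                  
                                                  
                                                  
                                                  
                                                  
                                                  
                                                  
                                                  
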